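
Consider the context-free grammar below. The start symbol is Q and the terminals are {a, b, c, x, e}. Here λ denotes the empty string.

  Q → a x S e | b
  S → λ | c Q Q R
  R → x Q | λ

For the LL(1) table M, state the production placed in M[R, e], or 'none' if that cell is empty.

R → λ

FIRST(Q): from Q→a x S e we get {a}; from Q→b we get {b}. So FIRST(Q) = {a, b}.
FIRST(S): from S→λ we get {λ}; from S→c Q Q R we get {c}. So FIRST(S) = {λ, c}.
FIRST(R): from R→x Q we get {x}; from R→λ we get {λ}. So FIRST(R) = {λ, x}.
FOLLOW(Q) includes $ since Q is the start symbol.
FOLLOW(S): in Q→a x S e, S is followed by e with FIRST {e}. Thus FOLLOW(S) = {e}.
FOLLOW(R): in S→c Q Q R, the suffix after R is empty, so FOLLOW(R) ⊇ FOLLOW(S) = {e}. Thus FOLLOW(R) = {e}.
For R → x Q: FIRST(x Q) = {x}, so it goes in M[R, t] for t ∈ {x}.
For R → λ: FIRST(λ) = {λ}, so it goes in M[R, t] for t ∈ {}; since λ ∈ FIRST, also for every t ∈ FOLLOW(R) = {e}.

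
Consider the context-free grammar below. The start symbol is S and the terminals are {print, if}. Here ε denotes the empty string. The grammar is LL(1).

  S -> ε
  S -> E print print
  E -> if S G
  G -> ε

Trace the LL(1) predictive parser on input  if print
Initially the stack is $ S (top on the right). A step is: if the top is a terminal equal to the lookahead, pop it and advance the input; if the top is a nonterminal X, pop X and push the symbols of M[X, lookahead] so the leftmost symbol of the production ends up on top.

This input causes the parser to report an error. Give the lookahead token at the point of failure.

     Stack                 Input       Action
  1  $ S                   if print $  expand S -> E print print
  2  $ print print E       if print $  expand E -> if S G
  3  $ print print G S if  if print $  match if
  4  $ print print G S     print $     expand S -> ε
  5  $ print print G       print $     expand G -> ε
  6  $ print print         print $     match print
  7  $ print               $           error: top is terminal print but lookahead is $

$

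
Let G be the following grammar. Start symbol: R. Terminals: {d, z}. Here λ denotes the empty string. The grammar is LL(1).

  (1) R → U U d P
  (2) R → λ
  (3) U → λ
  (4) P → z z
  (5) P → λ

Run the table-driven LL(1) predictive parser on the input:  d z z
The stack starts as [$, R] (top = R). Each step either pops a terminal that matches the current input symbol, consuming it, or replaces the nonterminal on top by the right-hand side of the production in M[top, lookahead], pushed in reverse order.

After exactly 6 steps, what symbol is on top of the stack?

z

step 1: stack=$ R  input=d z z $  — expand R → U U d P
step 2: stack=$ P d U U  input=d z z $  — expand U → λ
step 3: stack=$ P d U  input=d z z $  — expand U → λ
step 4: stack=$ P d  input=d z z $  — match d
step 5: stack=$ P  input=z z $  — expand P → z z
step 6: stack=$ z z  input=z z $  — match z
Stack after step 6: $ z (top = z).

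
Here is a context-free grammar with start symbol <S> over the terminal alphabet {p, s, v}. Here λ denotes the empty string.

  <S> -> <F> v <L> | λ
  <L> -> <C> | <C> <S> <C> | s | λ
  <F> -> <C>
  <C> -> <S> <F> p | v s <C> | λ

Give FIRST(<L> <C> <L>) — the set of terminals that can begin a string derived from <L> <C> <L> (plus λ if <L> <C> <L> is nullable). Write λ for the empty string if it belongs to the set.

FIRST(<S>) = {λ, p, v}  (via <F> v <L>)
FIRST(<L>) = {λ, p, s, v}  (via <C>, <C> <S> <C>)
FIRST(<F>) = {λ, p, v}  (via <C>)
FIRST(<C>) = {λ, p, v}  (via <S> <F> p)
FIRST(<L> <C> <L>): take FIRST of each symbol in turn, carrying on past any symbol whose FIRST contains λ; result {λ, p, s, v}.

{λ, p, s, v}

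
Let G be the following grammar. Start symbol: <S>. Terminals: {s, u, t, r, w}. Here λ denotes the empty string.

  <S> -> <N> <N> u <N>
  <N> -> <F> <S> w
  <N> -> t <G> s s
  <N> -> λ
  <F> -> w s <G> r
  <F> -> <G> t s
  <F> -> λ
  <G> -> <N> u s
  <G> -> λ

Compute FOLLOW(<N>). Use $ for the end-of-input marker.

FIRST(<S>): from <S>-><N> <N> u <N> we get {t, u, w}. So FIRST(<S>) = {t, u, w}.
FIRST(<N>): from <N>-><F> <S> w we get {t, u, w}; from <N>->t <G> s s we get {t}; from <N>->λ we get {λ}. So FIRST(<N>) = {λ, t, u, w}.
FIRST(<G>): from <G>-><N> u s we get {t, u, w}; from <G>->λ we get {λ}. So FIRST(<G>) = {λ, t, u, w}.
FIRST(<F>): from <F>->w s <G> r we get {w}; from <F>-><G> t s we get {t, u, w}; from <F>->λ we get {λ}. So FIRST(<F>) = {λ, t, u, w}.
FOLLOW(<S>) includes $ since <S> is the start symbol.
FOLLOW(<S>): in <N>-><F> <S> w, <S> is followed by w with FIRST {w}. Thus FOLLOW(<S>) = {$, w}.
FOLLOW(<N>): in <S>-><N> <N> u <N> (occurrence 1), <N> is followed by <N> u <N> with FIRST {t, u, w}; in <S>-><N> <N> u <N> (occurrence 2), <N> is followed by u <N> with FIRST {u}; in <S>-><N> <N> u <N> (occurrence 3), the suffix after <N> is empty, so FOLLOW(<N>) ⊇ FOLLOW(<S>) = {$, w}; in <G>-><N> u s, <N> is followed by u s with FIRST {u}. Thus FOLLOW(<N>) = {$, t, u, w}.
FOLLOW(<F>): in <N>-><F> <S> w, <F> is followed by <S> w with FIRST {t, u, w}. Thus FOLLOW(<F>) = {t, u, w}.
FOLLOW(<G>): in <N>->t <G> s s, <G> is followed by s s with FIRST {s}; in <F>->w s <G> r, <G> is followed by r with FIRST {r}; in <F>-><G> t s, <G> is followed by t s with FIRST {t}. Thus FOLLOW(<G>) = {r, s, t}.

{$, t, u, w}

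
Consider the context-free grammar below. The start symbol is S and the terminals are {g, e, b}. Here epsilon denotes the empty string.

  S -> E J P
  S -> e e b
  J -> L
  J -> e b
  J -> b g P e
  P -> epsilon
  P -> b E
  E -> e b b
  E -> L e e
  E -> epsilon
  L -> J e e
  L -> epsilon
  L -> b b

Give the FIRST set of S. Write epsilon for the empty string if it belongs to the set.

{epsilon, b, e}

FIRST(P) = {epsilon, b}
FIRST(S) = {epsilon, b, e}  (via E J P)
FIRST(J) = {epsilon, b, e}  (via L)
FIRST(L) = {epsilon, b, e}  (via J e e)
FIRST(E) = {epsilon, b, e}  (via L e e)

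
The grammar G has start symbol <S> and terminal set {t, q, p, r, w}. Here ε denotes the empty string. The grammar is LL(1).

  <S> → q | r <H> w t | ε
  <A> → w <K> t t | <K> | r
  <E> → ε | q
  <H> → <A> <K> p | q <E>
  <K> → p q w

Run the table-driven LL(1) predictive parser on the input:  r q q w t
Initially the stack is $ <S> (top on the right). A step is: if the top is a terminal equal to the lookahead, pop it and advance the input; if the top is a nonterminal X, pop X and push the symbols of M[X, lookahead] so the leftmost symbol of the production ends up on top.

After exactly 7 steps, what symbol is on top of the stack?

step 1: stack=$ <S>  input=r q q w t $  — expand <S> → r <H> w t
step 2: stack=$ t w <H> r  input=r q q w t $  — match r
step 3: stack=$ t w <H>  input=q q w t $  — expand <H> → q <E>
step 4: stack=$ t w <E> q  input=q q w t $  — match q
step 5: stack=$ t w <E>  input=q w t $  — expand <E> → q
step 6: stack=$ t w q  input=q w t $  — match q
step 7: stack=$ t w  input=w t $  — match w
Stack after step 7: $ t (top = t).

t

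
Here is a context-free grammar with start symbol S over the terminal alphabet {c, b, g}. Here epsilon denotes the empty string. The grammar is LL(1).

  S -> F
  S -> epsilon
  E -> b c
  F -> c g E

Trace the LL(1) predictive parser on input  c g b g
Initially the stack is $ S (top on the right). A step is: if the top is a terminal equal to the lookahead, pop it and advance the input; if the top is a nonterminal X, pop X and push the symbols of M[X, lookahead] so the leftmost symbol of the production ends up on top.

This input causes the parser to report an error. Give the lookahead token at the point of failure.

     Stack    Input      Action
  1  $ S      c g b g $  expand S -> F
  2  $ F      c g b g $  expand F -> c g E
  3  $ E g c  c g b g $  match c
  4  $ E g    g b g $    match g
  5  $ E      b g $      expand E -> b c
  6  $ c b    b g $      match b
  7  $ c      g $        error: top is terminal c but lookahead is g

g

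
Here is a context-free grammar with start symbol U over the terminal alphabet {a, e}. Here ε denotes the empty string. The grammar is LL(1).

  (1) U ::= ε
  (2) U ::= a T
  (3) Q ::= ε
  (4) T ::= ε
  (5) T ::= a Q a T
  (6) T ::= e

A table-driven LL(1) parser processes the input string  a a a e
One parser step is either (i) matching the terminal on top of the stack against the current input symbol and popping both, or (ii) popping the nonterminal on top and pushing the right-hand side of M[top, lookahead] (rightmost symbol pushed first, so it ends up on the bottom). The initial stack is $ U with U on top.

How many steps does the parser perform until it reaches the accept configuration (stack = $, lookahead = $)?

     Stack      Input      Action
  1  $ U        a a a e $  expand U ::= a T
  2  $ T a      a a a e $  match a
  3  $ T        a a e $    expand T ::= a Q a T
  4  $ T a Q a  a a e $    match a
  5  $ T a Q    a e $      expand Q ::= ε
  6  $ T a      a e $      match a
  7  $ T        e $        expand T ::= e
  8  $ e        e $        match e
Accept reached after 8 steps.

8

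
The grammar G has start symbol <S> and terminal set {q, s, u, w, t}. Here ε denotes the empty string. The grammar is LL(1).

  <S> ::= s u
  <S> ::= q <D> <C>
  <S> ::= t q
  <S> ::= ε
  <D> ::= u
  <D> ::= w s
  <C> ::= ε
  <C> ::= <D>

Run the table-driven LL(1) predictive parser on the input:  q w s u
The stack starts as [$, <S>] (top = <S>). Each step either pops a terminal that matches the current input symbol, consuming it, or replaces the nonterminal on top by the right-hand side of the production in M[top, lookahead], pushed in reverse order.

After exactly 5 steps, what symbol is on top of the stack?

     Stack        Input      Action
  1  $ <S>        q w s u $  expand <S> ::= q <D> <C>
  2  $ <C> <D> q  q w s u $  match q
  3  $ <C> <D>    w s u $    expand <D> ::= w s
  4  $ <C> s w    w s u $    match w
  5  $ <C> s      s u $      match s
Stack after step 5: $ <C> (top = <C>).

<C>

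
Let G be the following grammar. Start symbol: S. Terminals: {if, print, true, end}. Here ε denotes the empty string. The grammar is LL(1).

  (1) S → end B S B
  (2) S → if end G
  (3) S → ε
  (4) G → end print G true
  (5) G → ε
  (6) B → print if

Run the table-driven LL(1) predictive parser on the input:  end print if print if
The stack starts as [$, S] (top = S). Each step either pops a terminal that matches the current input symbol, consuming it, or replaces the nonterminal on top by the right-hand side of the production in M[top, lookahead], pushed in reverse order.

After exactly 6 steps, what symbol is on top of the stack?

B

step 1: stack=$ S  input=end print if print if $  — expand S → end B S B
step 2: stack=$ B S B end  input=end print if print if $  — match end
step 3: stack=$ B S B  input=print if print if $  — expand B → print if
step 4: stack=$ B S if print  input=print if print if $  — match print
step 5: stack=$ B S if  input=if print if $  — match if
step 6: stack=$ B S  input=print if $  — expand S → ε
Stack after step 6: $ B (top = B).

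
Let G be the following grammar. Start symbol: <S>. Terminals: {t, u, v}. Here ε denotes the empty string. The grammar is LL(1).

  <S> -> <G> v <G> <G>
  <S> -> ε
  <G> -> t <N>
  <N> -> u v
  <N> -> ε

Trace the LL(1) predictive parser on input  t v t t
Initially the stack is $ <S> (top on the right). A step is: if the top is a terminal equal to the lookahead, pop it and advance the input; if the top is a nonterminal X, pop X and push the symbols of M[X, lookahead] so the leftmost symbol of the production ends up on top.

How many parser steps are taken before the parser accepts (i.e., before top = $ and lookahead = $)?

11

      Stack              Input      Action
   1  $ <S>              t v t t $  expand <S> -> <G> v <G> <G>
   2  $ <G> <G> v <G>    t v t t $  expand <G> -> t <N>
   3  $ <G> <G> v <N> t  t v t t $  match t
   4  $ <G> <G> v <N>    v t t $    expand <N> -> ε
   5  $ <G> <G> v        v t t $    match v
   6  $ <G> <G>          t t $      expand <G> -> t <N>
   7  $ <G> <N> t        t t $      match t
   8  $ <G> <N>          t $        expand <N> -> ε
   9  $ <G>              t $        expand <G> -> t <N>
  10  $ <N> t            t $        match t
  11  $ <N>              $          expand <N> -> ε
Accept reached after 11 steps.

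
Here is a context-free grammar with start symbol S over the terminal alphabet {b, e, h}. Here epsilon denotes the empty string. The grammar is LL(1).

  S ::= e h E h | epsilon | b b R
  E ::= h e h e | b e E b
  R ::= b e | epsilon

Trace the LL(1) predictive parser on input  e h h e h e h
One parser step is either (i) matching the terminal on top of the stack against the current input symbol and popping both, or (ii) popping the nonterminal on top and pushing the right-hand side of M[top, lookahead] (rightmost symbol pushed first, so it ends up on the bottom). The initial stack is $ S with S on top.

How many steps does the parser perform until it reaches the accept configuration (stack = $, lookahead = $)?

9

step 1: stack=$ S  input=e h h e h e h $  — expand S ::= e h E h
step 2: stack=$ h E h e  input=e h h e h e h $  — match e
step 3: stack=$ h E h  input=h h e h e h $  — match h
step 4: stack=$ h E  input=h e h e h $  — expand E ::= h e h e
step 5: stack=$ h e h e h  input=h e h e h $  — match h
step 6: stack=$ h e h e  input=e h e h $  — match e
step 7: stack=$ h e h  input=h e h $  — match h
step 8: stack=$ h e  input=e h $  — match e
step 9: stack=$ h  input=h $  — match h
Accept reached after 9 steps.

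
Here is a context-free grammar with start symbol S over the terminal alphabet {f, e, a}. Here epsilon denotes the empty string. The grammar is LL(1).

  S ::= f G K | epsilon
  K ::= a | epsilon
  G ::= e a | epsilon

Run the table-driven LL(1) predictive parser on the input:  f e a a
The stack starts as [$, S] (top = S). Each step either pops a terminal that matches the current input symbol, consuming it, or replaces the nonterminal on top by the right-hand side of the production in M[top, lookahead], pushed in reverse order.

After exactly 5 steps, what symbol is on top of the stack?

step 1: stack=$ S  input=f e a a $  — expand S ::= f G K
step 2: stack=$ K G f  input=f e a a $  — match f
step 3: stack=$ K G  input=e a a $  — expand G ::= e a
step 4: stack=$ K a e  input=e a a $  — match e
step 5: stack=$ K a  input=a a $  — match a
Stack after step 5: $ K (top = K).

K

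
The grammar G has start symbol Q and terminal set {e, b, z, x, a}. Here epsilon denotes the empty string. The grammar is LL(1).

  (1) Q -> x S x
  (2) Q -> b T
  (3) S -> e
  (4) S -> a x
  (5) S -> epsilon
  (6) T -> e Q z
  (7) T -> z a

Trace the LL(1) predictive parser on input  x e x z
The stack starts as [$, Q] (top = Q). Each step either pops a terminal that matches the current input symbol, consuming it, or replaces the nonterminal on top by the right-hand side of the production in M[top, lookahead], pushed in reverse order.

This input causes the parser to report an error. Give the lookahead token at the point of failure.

     Stack    Input      Action
  1  $ Q      x e x z $  expand Q -> x S x
  2  $ x S x  x e x z $  match x
  3  $ x S    e x z $    expand S -> e
  4  $ x e    e x z $    match e
  5  $ x      x z $      match x
  6  $        z $        error: stack empty but input remains

z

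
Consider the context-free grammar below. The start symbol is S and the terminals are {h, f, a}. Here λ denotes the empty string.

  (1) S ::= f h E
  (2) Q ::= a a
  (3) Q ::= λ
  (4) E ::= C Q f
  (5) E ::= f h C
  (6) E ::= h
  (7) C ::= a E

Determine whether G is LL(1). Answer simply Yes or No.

Yes

FIRST(S) = {f}
FIRST(Q) = {λ, a}
FIRST(E) = {a, f, h}
FIRST(C) = {a}
FOLLOW(S) = {$}
FOLLOW(Q) = {f}
FOLLOW(E) = {$, a, f}
FOLLOW(C) = {$, a, f}
Each cell of M receives at most one production.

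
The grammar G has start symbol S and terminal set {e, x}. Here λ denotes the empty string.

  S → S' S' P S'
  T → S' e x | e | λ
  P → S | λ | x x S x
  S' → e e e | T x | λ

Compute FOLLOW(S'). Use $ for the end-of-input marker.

FIRST(S) = {λ, e, x}  (via S' S' P S')
FIRST(P) = {λ, e, x}  (via S)
FIRST(T) = {λ, e, x}  (via S' e x)
FIRST(S') = {λ, e, x}  (via T x)
FOLLOW(S) includes $ since S is the start symbol.
FOLLOW(T): in S'→T x, T is followed by x with FIRST {x}. Thus FOLLOW(T) = {x}.
FOLLOW(S): in P→S, the suffix after S is empty, so FOLLOW(S) ⊇ FOLLOW(P) = {$, e, x}; in P→x x S x, S is followed by x with FIRST {x}. Thus FOLLOW(S) = {$, e, x}.
FOLLOW(P): in S→S' S' P S', P is followed by S' with FIRST {λ, e, x}; in S→S' S' P S', the suffix after P is nullable, so FOLLOW(P) ⊇ FOLLOW(S) = {$, e, x}. Thus FOLLOW(P) = {$, e, x}.
FOLLOW(S'): in S→S' S' P S' (occurrence 1), S' is followed by S' P S' with FIRST {λ, e, x}; in S→S' S' P S' (occurrence 1), the suffix after S' is nullable, so FOLLOW(S') ⊇ FOLLOW(S) = {$, e, x}; in S→S' S' P S' (occurrence 2), S' is followed by P S' with FIRST {λ, e, x}; in S→S' S' P S' (occurrence 2), the suffix after S' is nullable, so FOLLOW(S') ⊇ FOLLOW(S) = {$, e, x}; in S→S' S' P S' (occurrence 3), the suffix after S' is empty, so FOLLOW(S') ⊇ FOLLOW(S) = {$, e, x}; in T→S' e x, S' is followed by e x with FIRST {e}. Thus FOLLOW(S') = {$, e, x}.

{$, e, x}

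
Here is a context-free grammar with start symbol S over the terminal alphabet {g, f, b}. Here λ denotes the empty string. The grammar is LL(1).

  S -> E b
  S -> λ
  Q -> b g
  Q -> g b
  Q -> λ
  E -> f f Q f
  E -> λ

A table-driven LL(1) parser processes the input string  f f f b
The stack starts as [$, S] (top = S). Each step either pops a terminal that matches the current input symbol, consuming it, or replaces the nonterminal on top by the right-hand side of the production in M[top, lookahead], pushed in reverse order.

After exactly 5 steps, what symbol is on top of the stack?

step 1: stack=$ S  input=f f f b $  — expand S -> E b
step 2: stack=$ b E  input=f f f b $  — expand E -> f f Q f
step 3: stack=$ b f Q f f  input=f f f b $  — match f
step 4: stack=$ b f Q f  input=f f b $  — match f
step 5: stack=$ b f Q  input=f b $  — expand Q -> λ
Stack after step 5: $ b f (top = f).

f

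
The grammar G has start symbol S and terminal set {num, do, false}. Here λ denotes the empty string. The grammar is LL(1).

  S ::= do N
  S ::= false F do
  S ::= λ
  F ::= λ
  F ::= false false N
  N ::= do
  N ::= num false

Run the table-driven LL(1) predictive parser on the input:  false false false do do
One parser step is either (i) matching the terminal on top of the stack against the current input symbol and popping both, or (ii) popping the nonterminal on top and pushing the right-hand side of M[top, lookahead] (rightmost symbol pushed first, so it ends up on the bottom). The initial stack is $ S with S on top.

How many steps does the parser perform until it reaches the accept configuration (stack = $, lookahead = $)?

8

step 1: stack=$ S  input=false false false do do $  — expand S ::= false F do
step 2: stack=$ do F false  input=false false false do do $  — match false
step 3: stack=$ do F  input=false false do do $  — expand F ::= false false N
step 4: stack=$ do N false false  input=false false do do $  — match false
step 5: stack=$ do N false  input=false do do $  — match false
step 6: stack=$ do N  input=do do $  — expand N ::= do
step 7: stack=$ do do  input=do do $  — match do
step 8: stack=$ do  input=do $  — match do
Accept reached after 8 steps.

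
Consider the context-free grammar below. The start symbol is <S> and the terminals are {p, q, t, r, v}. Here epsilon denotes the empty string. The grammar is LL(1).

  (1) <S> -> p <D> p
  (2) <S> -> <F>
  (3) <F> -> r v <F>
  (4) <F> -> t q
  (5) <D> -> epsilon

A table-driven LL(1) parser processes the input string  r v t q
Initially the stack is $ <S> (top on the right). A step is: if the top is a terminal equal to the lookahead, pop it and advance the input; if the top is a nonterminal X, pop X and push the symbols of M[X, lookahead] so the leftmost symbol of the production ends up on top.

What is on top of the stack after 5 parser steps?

step 1: stack=$ <S>  input=r v t q $  — expand <S> -> <F>
step 2: stack=$ <F>  input=r v t q $  — expand <F> -> r v <F>
step 3: stack=$ <F> v r  input=r v t q $  — match r
step 4: stack=$ <F> v  input=v t q $  — match v
step 5: stack=$ <F>  input=t q $  — expand <F> -> t q
Stack after step 5: $ q t (top = t).

t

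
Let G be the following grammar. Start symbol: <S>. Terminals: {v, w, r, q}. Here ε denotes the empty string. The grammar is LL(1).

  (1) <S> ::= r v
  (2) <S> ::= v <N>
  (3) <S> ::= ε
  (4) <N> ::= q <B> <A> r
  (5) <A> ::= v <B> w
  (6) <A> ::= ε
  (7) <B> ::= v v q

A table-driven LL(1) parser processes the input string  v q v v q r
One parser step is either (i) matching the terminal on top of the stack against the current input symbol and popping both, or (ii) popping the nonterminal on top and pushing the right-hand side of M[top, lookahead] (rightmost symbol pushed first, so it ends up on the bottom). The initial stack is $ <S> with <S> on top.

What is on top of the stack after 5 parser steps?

v

step 1: stack=$ <S>  input=v q v v q r $  — expand <S> ::= v <N>
step 2: stack=$ <N> v  input=v q v v q r $  — match v
step 3: stack=$ <N>  input=q v v q r $  — expand <N> ::= q <B> <A> r
step 4: stack=$ r <A> <B> q  input=q v v q r $  — match q
step 5: stack=$ r <A> <B>  input=v v q r $  — expand <B> ::= v v q
Stack after step 5: $ r <A> q v v (top = v).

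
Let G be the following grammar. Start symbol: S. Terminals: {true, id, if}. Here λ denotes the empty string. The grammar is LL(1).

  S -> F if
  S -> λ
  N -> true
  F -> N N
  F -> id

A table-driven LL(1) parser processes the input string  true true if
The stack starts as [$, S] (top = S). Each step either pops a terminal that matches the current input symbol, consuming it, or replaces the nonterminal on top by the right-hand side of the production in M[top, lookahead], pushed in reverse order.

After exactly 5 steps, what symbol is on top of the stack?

step 1: stack=$ S  input=true true if $  — expand S -> F if
step 2: stack=$ if F  input=true true if $  — expand F -> N N
step 3: stack=$ if N N  input=true true if $  — expand N -> true
step 4: stack=$ if N true  input=true true if $  — match true
step 5: stack=$ if N  input=true if $  — expand N -> true
Stack after step 5: $ if true (top = true).

true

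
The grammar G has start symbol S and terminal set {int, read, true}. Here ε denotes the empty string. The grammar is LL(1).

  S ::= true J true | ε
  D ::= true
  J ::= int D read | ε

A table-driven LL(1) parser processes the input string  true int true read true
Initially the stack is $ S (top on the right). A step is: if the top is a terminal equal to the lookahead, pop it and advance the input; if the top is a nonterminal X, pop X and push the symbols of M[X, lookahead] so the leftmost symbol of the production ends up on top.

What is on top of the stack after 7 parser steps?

step 1: stack=$ S  input=true int true read true $  — expand S ::= true J true
step 2: stack=$ true J true  input=true int true read true $  — match true
step 3: stack=$ true J  input=int true read true $  — expand J ::= int D read
step 4: stack=$ true read D int  input=int true read true $  — match int
step 5: stack=$ true read D  input=true read true $  — expand D ::= true
step 6: stack=$ true read true  input=true read true $  — match true
step 7: stack=$ true read  input=read true $  — match read
Stack after step 7: $ true (top = true).

true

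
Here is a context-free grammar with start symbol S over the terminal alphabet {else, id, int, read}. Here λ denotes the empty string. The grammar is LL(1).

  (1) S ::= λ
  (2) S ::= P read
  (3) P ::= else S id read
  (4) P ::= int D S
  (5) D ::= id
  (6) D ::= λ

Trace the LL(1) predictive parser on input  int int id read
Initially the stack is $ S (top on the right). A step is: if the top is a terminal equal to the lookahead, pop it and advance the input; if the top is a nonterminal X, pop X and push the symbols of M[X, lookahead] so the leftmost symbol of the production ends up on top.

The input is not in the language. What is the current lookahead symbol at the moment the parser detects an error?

      Stack                Input              Action
   1  $ S                  int int id read $  expand S ::= P read
   2  $ read P             int int id read $  expand P ::= int D S
   3  $ read S D int       int int id read $  match int
   4  $ read S D           int id read $      expand D ::= λ
   5  $ read S             int id read $      expand S ::= P read
   6  $ read read P        int id read $      expand P ::= int D S
   7  $ read read S D int  int id read $      match int
   8  $ read read S D      id read $          expand D ::= id
   9  $ read read S id     id read $          match id
  10  $ read read S        read $             expand S ::= λ
  11  $ read read          read $             match read
  12  $ read               $                  error: top is terminal read but lookahead is $

$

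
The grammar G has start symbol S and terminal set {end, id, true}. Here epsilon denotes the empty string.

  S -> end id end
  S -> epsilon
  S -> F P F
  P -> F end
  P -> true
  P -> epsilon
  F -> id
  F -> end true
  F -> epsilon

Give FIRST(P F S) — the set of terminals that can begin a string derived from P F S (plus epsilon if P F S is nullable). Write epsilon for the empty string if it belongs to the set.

FIRST(F): from F->id we get {id}; from F->end true we get {end}; from F->epsilon we get {epsilon}. So FIRST(F) = {epsilon, end, id}.
FIRST(P): from P->F end we get {end, id}; from P->true we get {true}; from P->epsilon we get {epsilon}. So FIRST(P) = {epsilon, end, id, true}.
FIRST(S): from S->end id end we get {end}; from S->epsilon we get {epsilon}; from S->F P F we get {epsilon, end, id, true}. So FIRST(S) = {epsilon, end, id, true}.
FIRST(P F S): take FIRST of each symbol in turn, carrying on past any symbol whose FIRST contains epsilon; result {epsilon, end, id, true}.

{epsilon, end, id, true}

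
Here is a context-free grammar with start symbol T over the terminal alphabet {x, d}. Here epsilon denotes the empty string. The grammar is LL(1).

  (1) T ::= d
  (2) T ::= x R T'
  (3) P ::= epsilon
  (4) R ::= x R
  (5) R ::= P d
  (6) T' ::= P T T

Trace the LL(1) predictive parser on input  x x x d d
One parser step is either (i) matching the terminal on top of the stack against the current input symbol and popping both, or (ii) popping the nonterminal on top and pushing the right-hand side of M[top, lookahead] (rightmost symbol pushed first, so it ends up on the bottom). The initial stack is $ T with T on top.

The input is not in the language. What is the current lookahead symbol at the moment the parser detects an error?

step 1: stack=$ T  input=x x x d d $  — expand T ::= x R T'
step 2: stack=$ T' R x  input=x x x d d $  — match x
step 3: stack=$ T' R  input=x x d d $  — expand R ::= x R
step 4: stack=$ T' R x  input=x x d d $  — match x
step 5: stack=$ T' R  input=x d d $  — expand R ::= x R
step 6: stack=$ T' R x  input=x d d $  — match x
step 7: stack=$ T' R  input=d d $  — expand R ::= P d
step 8: stack=$ T' d P  input=d d $  — expand P ::= epsilon
step 9: stack=$ T' d  input=d d $  — match d
step 10: stack=$ T'  input=d $  — expand T' ::= P T T
step 11: stack=$ T T P  input=d $  — expand P ::= epsilon
step 12: stack=$ T T  input=d $  — expand T ::= d
step 13: stack=$ T d  input=d $  — match d
step 14: stack=$ T  input=$  — error: M[T, $] is empty

$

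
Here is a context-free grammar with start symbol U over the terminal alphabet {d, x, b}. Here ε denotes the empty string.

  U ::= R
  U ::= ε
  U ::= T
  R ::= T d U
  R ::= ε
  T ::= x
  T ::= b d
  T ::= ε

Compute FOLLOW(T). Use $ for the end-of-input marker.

FIRST(T): from T::=x we get {x}; from T::=b d we get {b}; from T::=ε we get {ε}. So FIRST(T) = {ε, b, x}.
FIRST(R): from R::=T d U we get {b, d, x}; from R::=ε we get {ε}. So FIRST(R) = {ε, b, d, x}.
FIRST(U): from U::=R we get {ε, b, d, x}; from U::=ε we get {ε}; from U::=T we get {ε, b, x}. So FIRST(U) = {ε, b, d, x}.
FOLLOW(U) includes $ since U is the start symbol.
FOLLOW(U): in R::=T d U, the suffix after U is empty, so FOLLOW(U) ⊇ FOLLOW(R) = {$}. Thus FOLLOW(U) = {$}.
FOLLOW(R): in U::=R, the suffix after R is empty, so FOLLOW(R) ⊇ FOLLOW(U) = {$}. Thus FOLLOW(R) = {$}.
FOLLOW(T): in U::=T, the suffix after T is empty, so FOLLOW(T) ⊇ FOLLOW(U) = {$}; in R::=T d U, T is followed by d U with FIRST {d}. Thus FOLLOW(T) = {$, d}.

{$, d}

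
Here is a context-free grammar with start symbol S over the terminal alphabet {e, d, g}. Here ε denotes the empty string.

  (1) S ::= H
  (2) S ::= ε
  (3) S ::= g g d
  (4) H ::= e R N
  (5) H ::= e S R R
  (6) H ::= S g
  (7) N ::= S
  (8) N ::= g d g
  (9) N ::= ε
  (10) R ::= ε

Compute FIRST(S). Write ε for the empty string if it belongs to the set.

FIRST(R): from R::=ε we get {ε}. So FIRST(R) = {ε}.
FIRST(S): from S::=H we get {e, g}; from S::=ε we get {ε}; from S::=g g d we get {g}. So FIRST(S) = {ε, e, g}.
FIRST(H): from H::=e R N we get {e}; from H::=e S R R we get {e}; from H::=S g we get {e, g}. So FIRST(H) = {e, g}.
FIRST(N): from N::=S we get {ε, e, g}; from N::=g d g we get {g}; from N::=ε we get {ε}. So FIRST(N) = {ε, e, g}.

{ε, e, g}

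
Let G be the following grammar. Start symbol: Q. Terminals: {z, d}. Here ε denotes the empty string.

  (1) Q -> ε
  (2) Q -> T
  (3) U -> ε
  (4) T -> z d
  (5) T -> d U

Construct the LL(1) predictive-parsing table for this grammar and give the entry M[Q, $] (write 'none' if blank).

FIRST(U): from U->ε we get {ε}. So FIRST(U) = {ε}.
FIRST(T): from T->z d we get {z}; from T->d U we get {d}. So FIRST(T) = {d, z}.
FIRST(Q): from Q->ε we get {ε}; from Q->T we get {d, z}. So FIRST(Q) = {ε, d, z}.
FOLLOW(Q) includes $ since Q is the start symbol.
FOLLOW(Q): Q appears on no right-hand side. Thus FOLLOW(Q) = {$}.
For Q -> ε: FIRST(ε) = {ε}, so it goes in M[Q, t] for t ∈ {}; since ε ∈ FIRST, also for every t ∈ FOLLOW(Q) = {$}.
For Q -> T: FIRST(T) = {d, z}, so it goes in M[Q, t] for t ∈ {d, z}.

Q -> ε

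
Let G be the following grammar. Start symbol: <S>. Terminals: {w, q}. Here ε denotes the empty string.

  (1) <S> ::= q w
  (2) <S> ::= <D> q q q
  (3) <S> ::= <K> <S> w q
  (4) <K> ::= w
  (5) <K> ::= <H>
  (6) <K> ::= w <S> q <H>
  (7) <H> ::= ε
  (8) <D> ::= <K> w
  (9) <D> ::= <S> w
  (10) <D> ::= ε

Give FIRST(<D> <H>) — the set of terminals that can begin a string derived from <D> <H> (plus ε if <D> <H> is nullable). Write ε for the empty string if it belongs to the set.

FIRST(<H>) = {ε}
FIRST(<K>) = {ε, w}  (via <H>)
FIRST(<S>) = {q, w}  (via <D> q q q, <K> <S> w q)
FIRST(<D>) = {ε, q, w}  (via <K> w, <S> w)
FIRST(<D> <H>): take FIRST of each symbol in turn, carrying on past any symbol whose FIRST contains ε; result {ε, q, w}.

{ε, q, w}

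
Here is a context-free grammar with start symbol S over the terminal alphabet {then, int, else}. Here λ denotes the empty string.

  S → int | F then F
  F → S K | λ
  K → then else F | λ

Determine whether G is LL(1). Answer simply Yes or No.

No

FIRST(S) = {int, then}
FIRST(F) = {λ, int, then}
FIRST(K) = {λ, then}
FOLLOW(S) = {$, then}
FOLLOW(F) = {$, then}
FOLLOW(K) = {$, then}
Cell M[F, then] receives both F → S K and F → λ — the grammar is not LL(1).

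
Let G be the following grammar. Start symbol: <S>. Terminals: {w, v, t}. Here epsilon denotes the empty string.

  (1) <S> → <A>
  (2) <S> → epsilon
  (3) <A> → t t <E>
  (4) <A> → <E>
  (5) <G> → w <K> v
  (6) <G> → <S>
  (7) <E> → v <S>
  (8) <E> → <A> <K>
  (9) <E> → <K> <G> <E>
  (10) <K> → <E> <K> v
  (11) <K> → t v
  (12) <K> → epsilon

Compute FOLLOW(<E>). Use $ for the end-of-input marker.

FIRST(<S>) = {epsilon, t, v, w}  (via <A>)
FIRST(<G>) = {epsilon, t, v, w}  (via <S>)
FIRST(<A>) = {t, v, w}  (via <E>)
FIRST(<E>) = {t, v, w}  (via <A> <K>, <K> <G> <E>)
FIRST(<K>) = {epsilon, t, v, w}  (via <E> <K> v)
FOLLOW(<S>) includes $ since <S> is the start symbol.
FOLLOW(<G>): in <E>→<K> <G> <E>, <G> is followed by <E> with FIRST {t, v, w}. Thus FOLLOW(<G>) = {t, v, w}.
FOLLOW(<S>): in <G>→<S>, the suffix after <S> is empty, so FOLLOW(<S>) ⊇ FOLLOW(<G>) = {t, v, w}; in <E>→v <S>, the suffix after <S> is empty, so FOLLOW(<S>) ⊇ FOLLOW(<E>) = {$, t, v, w}. Thus FOLLOW(<S>) = {$, t, v, w}.
FOLLOW(<A>): in <S>→<A>, the suffix after <A> is empty, so FOLLOW(<A>) ⊇ FOLLOW(<S>) = {$, t, v, w}; in <E>→<A> <K>, <A> is followed by <K> with FIRST {epsilon, t, v, w}; in <E>→<A> <K>, the suffix after <A> is nullable, so FOLLOW(<A>) ⊇ FOLLOW(<E>) = {$, t, v, w}. Thus FOLLOW(<A>) = {$, t, v, w}.
FOLLOW(<E>): in <A>→t t <E>, the suffix after <E> is empty, so FOLLOW(<E>) ⊇ FOLLOW(<A>) = {$, t, v, w}; in <A>→<E>, the suffix after <E> is empty, so FOLLOW(<E>) ⊇ FOLLOW(<A>) = {$, t, v, w}; in <E>→<K> <G> <E>, the suffix after <E> is empty (adds nothing new); in <K>→<E> <K> v, <E> is followed by <K> v with FIRST {t, v, w}. Thus FOLLOW(<E>) = {$, t, v, w}.
FOLLOW(<K>): in <G>→w <K> v, <K> is followed by v with FIRST {v}; in <E>→<A> <K>, the suffix after <K> is empty, so FOLLOW(<K>) ⊇ FOLLOW(<E>) = {$, t, v, w}; in <E>→<K> <G> <E>, <K> is followed by <G> <E> with FIRST {t, v, w}; in <K>→<E> <K> v, <K> is followed by v with FIRST {v}. Thus FOLLOW(<K>) = {$, t, v, w}.

{$, t, v, w}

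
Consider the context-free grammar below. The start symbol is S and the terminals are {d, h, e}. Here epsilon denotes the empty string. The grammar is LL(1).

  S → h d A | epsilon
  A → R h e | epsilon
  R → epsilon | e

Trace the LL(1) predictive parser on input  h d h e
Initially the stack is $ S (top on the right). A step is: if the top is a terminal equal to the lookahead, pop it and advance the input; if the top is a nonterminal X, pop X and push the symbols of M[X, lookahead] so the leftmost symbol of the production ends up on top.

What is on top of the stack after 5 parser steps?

step 1: stack=$ S  input=h d h e $  — expand S → h d A
step 2: stack=$ A d h  input=h d h e $  — match h
step 3: stack=$ A d  input=d h e $  — match d
step 4: stack=$ A  input=h e $  — expand A → R h e
step 5: stack=$ e h R  input=h e $  — expand R → epsilon
Stack after step 5: $ e h (top = h).

h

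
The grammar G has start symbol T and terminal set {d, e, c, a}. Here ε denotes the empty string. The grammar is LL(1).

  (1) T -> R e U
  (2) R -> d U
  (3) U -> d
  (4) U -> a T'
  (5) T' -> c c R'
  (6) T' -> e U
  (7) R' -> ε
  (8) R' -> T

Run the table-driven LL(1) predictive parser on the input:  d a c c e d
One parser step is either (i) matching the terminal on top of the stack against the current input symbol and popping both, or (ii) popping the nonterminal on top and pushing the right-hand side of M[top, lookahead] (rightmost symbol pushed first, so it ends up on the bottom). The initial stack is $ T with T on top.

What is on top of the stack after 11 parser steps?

d

step 1: stack=$ T  input=d a c c e d $  — expand T -> R e U
step 2: stack=$ U e R  input=d a c c e d $  — expand R -> d U
step 3: stack=$ U e U d  input=d a c c e d $  — match d
step 4: stack=$ U e U  input=a c c e d $  — expand U -> a T'
step 5: stack=$ U e T' a  input=a c c e d $  — match a
step 6: stack=$ U e T'  input=c c e d $  — expand T' -> c c R'
step 7: stack=$ U e R' c c  input=c c e d $  — match c
step 8: stack=$ U e R' c  input=c e d $  — match c
step 9: stack=$ U e R'  input=e d $  — expand R' -> ε
step 10: stack=$ U e  input=e d $  — match e
step 11: stack=$ U  input=d $  — expand U -> d
Stack after step 11: $ d (top = d).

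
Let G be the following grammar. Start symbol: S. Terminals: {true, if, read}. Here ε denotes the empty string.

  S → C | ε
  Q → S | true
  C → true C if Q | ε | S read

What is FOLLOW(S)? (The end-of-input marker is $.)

{$, if, read}

FIRST(S): from S→C we get {ε, read, true}; from S→ε we get {ε}. So FIRST(S) = {ε, read, true}.
FIRST(Q): from Q→S we get {ε, read, true}; from Q→true we get {true}. So FIRST(Q) = {ε, read, true}.
FIRST(C): from C→true C if Q we get {true}; from C→ε we get {ε}; from C→S read we get {read, true}. So FIRST(C) = {ε, read, true}.
FOLLOW(S) includes $ since S is the start symbol.
FOLLOW(S): in Q→S, the suffix after S is empty, so FOLLOW(S) ⊇ FOLLOW(Q) = {$, if, read}; in C→S read, S is followed by read with FIRST {read}. Thus FOLLOW(S) = {$, if, read}.
FOLLOW(C): in S→C, the suffix after C is empty, so FOLLOW(C) ⊇ FOLLOW(S) = {$, if, read}; in C→true C if Q, C is followed by if Q with FIRST {if}. Thus FOLLOW(C) = {$, if, read}.
FOLLOW(Q): in C→true C if Q, the suffix after Q is empty, so FOLLOW(Q) ⊇ FOLLOW(C) = {$, if, read}. Thus FOLLOW(Q) = {$, if, read}.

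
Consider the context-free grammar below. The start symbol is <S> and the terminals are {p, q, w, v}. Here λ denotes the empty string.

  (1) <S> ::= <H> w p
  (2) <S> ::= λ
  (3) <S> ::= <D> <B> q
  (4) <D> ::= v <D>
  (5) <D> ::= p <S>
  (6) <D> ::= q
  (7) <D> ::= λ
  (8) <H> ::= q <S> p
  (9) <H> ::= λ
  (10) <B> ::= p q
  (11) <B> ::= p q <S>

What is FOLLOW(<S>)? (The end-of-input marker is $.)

{$, p, q}

FIRST(<D>): from <D>::=v <D> we get {v}; from <D>::=p <S> we get {p}; from <D>::=q we get {q}; from <D>::=λ we get {λ}. So FIRST(<D>) = {λ, p, q, v}.
FIRST(<H>): from <H>::=q <S> p we get {q}; from <H>::=λ we get {λ}. So FIRST(<H>) = {λ, q}.
FIRST(<B>): from <B>::=p q we get {p}; from <B>::=p q <S> we get {p}. So FIRST(<B>) = {p}.
FIRST(<S>): from <S>::=<H> w p we get {q, w}; from <S>::=λ we get {λ}; from <S>::=<D> <B> q we get {p, q, v}. So FIRST(<S>) = {λ, p, q, v, w}.
FOLLOW(<S>) includes $ since <S> is the start symbol.
FOLLOW(<D>): in <S>::=<D> <B> q, <D> is followed by <B> q with FIRST {p}; in <D>::=v <D>, the suffix after <D> is empty (adds nothing new). Thus FOLLOW(<D>) = {p}.
FOLLOW(<H>): in <S>::=<H> w p, <H> is followed by w p with FIRST {w}. Thus FOLLOW(<H>) = {w}.
FOLLOW(<B>): in <S>::=<D> <B> q, <B> is followed by q with FIRST {q}. Thus FOLLOW(<B>) = {q}.
FOLLOW(<S>): in <D>::=p <S>, the suffix after <S> is empty, so FOLLOW(<S>) ⊇ FOLLOW(<D>) = {p}; in <H>::=q <S> p, <S> is followed by p with FIRST {p}; in <B>::=p q <S>, the suffix after <S> is empty, so FOLLOW(<S>) ⊇ FOLLOW(<B>) = {q}. Thus FOLLOW(<S>) = {$, p, q}.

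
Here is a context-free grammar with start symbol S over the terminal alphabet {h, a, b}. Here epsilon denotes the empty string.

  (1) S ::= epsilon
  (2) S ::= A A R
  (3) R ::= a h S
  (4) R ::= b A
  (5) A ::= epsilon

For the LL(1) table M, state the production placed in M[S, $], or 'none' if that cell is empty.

FIRST(R) = {a, b}
FIRST(A) = {epsilon}
FIRST(S) = {epsilon, a, b}  (via A A R)
FOLLOW(S) includes $ since S is the start symbol.
FOLLOW(S): in R::=a h S, the suffix after S is empty, so FOLLOW(S) ⊇ FOLLOW(R) = {$}. Thus FOLLOW(S) = {$}.
FOLLOW(R): in S::=A A R, the suffix after R is empty, so FOLLOW(R) ⊇ FOLLOW(S) = {$}. Thus FOLLOW(R) = {$}.
For S ::= epsilon: FIRST(epsilon) = {epsilon}, so it goes in M[S, t] for t ∈ {}; since epsilon ∈ FIRST, also for every t ∈ FOLLOW(S) = {$}.
For S ::= A A R: FIRST(A A R) = {a, b}, so it goes in M[S, t] for t ∈ {a, b}.

S ::= epsilon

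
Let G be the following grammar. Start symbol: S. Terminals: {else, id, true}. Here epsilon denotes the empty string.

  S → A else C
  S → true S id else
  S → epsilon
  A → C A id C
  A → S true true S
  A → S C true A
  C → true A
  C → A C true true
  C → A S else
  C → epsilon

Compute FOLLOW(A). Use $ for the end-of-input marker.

{$, else, id, true}

FIRST(S): from S→A else C we get {true}; from S→true S id else we get {true}; from S→epsilon we get {epsilon}. So FIRST(S) = {epsilon, true}.
FIRST(A): from A→C A id C we get {true}; from A→S true true S we get {true}; from A→S C true A we get {true}. So FIRST(A) = {true}.
FIRST(C): from C→true A we get {true}; from C→A C true true we get {true}; from C→A S else we get {true}; from C→epsilon we get {epsilon}. So FIRST(C) = {epsilon, true}.
FOLLOW(S) includes $ since S is the start symbol.
FOLLOW(S): in S→true S id else, S is followed by id else with FIRST {id}; in A→S true true S (occurrence 1), S is followed by true true S with FIRST {true}; in A→S true true S (occurrence 2), the suffix after S is empty, so FOLLOW(S) ⊇ FOLLOW(A) = {$, else, id, true}; in A→S C true A, S is followed by C true A with FIRST {true}; in C→A S else, S is followed by else with FIRST {else}. Thus FOLLOW(S) = {$, else, id, true}.
FOLLOW(A): in S→A else C, A is followed by else C with FIRST {else}; in A→C A id C, A is followed by id C with FIRST {id}; in A→S C true A, the suffix after A is empty (adds nothing new); in C→true A, the suffix after A is empty, so FOLLOW(A) ⊇ FOLLOW(C) = {$, else, id, true}; in C→A C true true, A is followed by C true true with FIRST {true}; in C→A S else, A is followed by S else with FIRST {else, true}. Thus FOLLOW(A) = {$, else, id, true}.
FOLLOW(C): in S→A else C, the suffix after C is empty, so FOLLOW(C) ⊇ FOLLOW(S) = {$, else, id, true}; in A→C A id C (occurrence 1), C is followed by A id C with FIRST {true}; in A→C A id C (occurrence 2), the suffix after C is empty, so FOLLOW(C) ⊇ FOLLOW(A) = {$, else, id, true}; in A→S C true A, C is followed by true A with FIRST {true}; in C→A C true true, C is followed by true true with FIRST {true}. Thus FOLLOW(C) = {$, else, id, true}.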